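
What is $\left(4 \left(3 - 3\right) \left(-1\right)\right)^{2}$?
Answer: $0$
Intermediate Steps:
$\left(4 \left(3 - 3\right) \left(-1\right)\right)^{2} = \left(4 \cdot 0 \left(-1\right)\right)^{2} = \left(0 \left(-1\right)\right)^{2} = 0^{2} = 0$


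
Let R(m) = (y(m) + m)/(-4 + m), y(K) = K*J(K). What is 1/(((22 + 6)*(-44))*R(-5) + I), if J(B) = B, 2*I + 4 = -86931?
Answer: -18/733135 ≈ -2.4552e-5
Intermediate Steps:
I = -86935/2 (I = -2 + (½)*(-86931) = -2 - 86931/2 = -86935/2 ≈ -43468.)
y(K) = K² (y(K) = K*K = K²)
R(m) = (m + m²)/(-4 + m) (R(m) = (m² + m)/(-4 + m) = (m + m²)/(-4 + m))
1/(((22 + 6)*(-44))*R(-5) + I) = 1/(((22 + 6)*(-44))*(-5*(1 - 5)/(-4 - 5)) - 86935/2) = 1/((28*(-44))*(-5*(-4)/(-9)) - 86935/2) = 1/(-(-6160)*(-1)*(-4)/9 - 86935/2) = 1/(-1232*(-20/9) - 86935/2) = 1/(24640/9 - 86935/2) = 1/(-733135/18) = -18/733135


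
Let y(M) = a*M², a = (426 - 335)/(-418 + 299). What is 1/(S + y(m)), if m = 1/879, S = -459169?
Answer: -13134897/6031137520606 ≈ -2.1778e-6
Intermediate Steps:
m = 1/879 ≈ 0.0011377
a = -13/17 (a = 91/(-119) = 91*(-1/119) = -13/17 ≈ -0.76471)
y(M) = -13*M²/17
1/(S + y(m)) = 1/(-459169 - 13*(1/879)²/17) = 1/(-459169 - 13/17*1/772641) = 1/(-459169 - 13/13134897) = 1/(-6031137520606/13134897) = -13134897/6031137520606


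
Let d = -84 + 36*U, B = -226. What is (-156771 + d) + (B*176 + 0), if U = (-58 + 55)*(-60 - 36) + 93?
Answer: -182915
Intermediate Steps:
U = 381 (U = -3*(-96) + 93 = 288 + 93 = 381)
d = 13632 (d = -84 + 36*381 = -84 + 13716 = 13632)
(-156771 + d) + (B*176 + 0) = (-156771 + 13632) + (-226*176 + 0) = -143139 + (-39776 + 0) = -143139 - 39776 = -182915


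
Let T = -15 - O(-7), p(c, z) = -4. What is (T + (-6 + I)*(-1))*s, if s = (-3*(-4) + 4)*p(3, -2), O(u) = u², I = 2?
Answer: 3840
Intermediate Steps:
T = -64 (T = -15 - 1*(-7)² = -15 - 1*49 = -15 - 49 = -64)
s = -64 (s = (-3*(-4) + 4)*(-4) = (12 + 4)*(-4) = 16*(-4) = -64)
(T + (-6 + I)*(-1))*s = (-64 + (-6 + 2)*(-1))*(-64) = (-64 - 4*(-1))*(-64) = (-64 + 4)*(-64) = -60*(-64) = 3840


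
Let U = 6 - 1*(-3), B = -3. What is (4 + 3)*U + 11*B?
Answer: 30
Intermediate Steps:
U = 9 (U = 6 + 3 = 9)
(4 + 3)*U + 11*B = (4 + 3)*9 + 11*(-3) = 7*9 - 33 = 63 - 33 = 30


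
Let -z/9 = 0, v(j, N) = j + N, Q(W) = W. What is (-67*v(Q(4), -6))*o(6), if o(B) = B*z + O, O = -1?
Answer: -134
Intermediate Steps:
v(j, N) = N + j
z = 0 (z = -9*0 = 0)
o(B) = -1 (o(B) = B*0 - 1 = 0 - 1 = -1)
(-67*v(Q(4), -6))*o(6) = -67*(-6 + 4)*(-1) = -67*(-2)*(-1) = 134*(-1) = -134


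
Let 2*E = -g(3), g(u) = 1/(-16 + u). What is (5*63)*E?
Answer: 315/26 ≈ 12.115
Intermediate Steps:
E = 1/26 (E = (-1/(-16 + 3))/2 = (-1/(-13))/2 = (-1*(-1/13))/2 = (½)*(1/13) = 1/26 ≈ 0.038462)
(5*63)*E = (5*63)*(1/26) = 315*(1/26) = 315/26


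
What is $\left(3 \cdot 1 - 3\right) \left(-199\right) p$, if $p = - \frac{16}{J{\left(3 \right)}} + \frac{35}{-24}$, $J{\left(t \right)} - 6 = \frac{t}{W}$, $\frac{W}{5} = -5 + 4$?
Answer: $0$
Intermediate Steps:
$W = -5$ ($W = 5 \left(-5 + 4\right) = 5 \left(-1\right) = -5$)
$J{\left(t \right)} = 6 - \frac{t}{5}$ ($J{\left(t \right)} = 6 + \frac{t}{-5} = 6 + t \left(- \frac{1}{5}\right) = 6 - \frac{t}{5}$)
$p = - \frac{955}{216}$ ($p = - \frac{16}{6 - \frac{3}{5}} + \frac{35}{-24} = - \frac{16}{6 - \frac{3}{5}} + 35 \left(- \frac{1}{24}\right) = - \frac{16}{\frac{27}{5}} - \frac{35}{24} = \left(-16\right) \frac{5}{27} - \frac{35}{24} = - \frac{80}{27} - \frac{35}{24} = - \frac{955}{216} \approx -4.4213$)
$\left(3 \cdot 1 - 3\right) \left(-199\right) p = \left(3 \cdot 1 - 3\right) \left(-199\right) \left(- \frac{955}{216}\right) = \left(3 - 3\right) \left(-199\right) \left(- \frac{955}{216}\right) = 0 \left(-199\right) \left(- \frac{955}{216}\right) = 0 \left(- \frac{955}{216}\right) = 0$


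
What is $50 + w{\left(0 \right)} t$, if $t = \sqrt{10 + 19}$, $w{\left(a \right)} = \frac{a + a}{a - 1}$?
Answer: $50$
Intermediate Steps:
$w{\left(a \right)} = \frac{2 a}{-1 + a}$
$t = \sqrt{29} \approx 5.3852$
$50 + w{\left(0 \right)} t = 50 + 2 \cdot 0 \frac{1}{-1 + 0} \sqrt{29} = 50 + 2 \cdot 0 \frac{1}{-1} \sqrt{29} = 50 + 2 \cdot 0 \left(-1\right) \sqrt{29} = 50 + 0 \sqrt{29} = 50 + 0 = 50$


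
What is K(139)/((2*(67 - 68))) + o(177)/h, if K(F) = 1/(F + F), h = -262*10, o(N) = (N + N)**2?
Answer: -17419579/364180 ≈ -47.832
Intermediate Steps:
o(N) = 4*N**2 (o(N) = (2*N)**2 = 4*N**2)
h = -2620
K(F) = 1/(2*F)
K(139)/((2*(67 - 68))) + o(177)/h = ((1/2)/139)/((2*(67 - 68))) + (4*177**2)/(-2620) = ((1/2)*(1/139))/((2*(-1))) + (4*31329)*(-1/2620) = (1/278)/(-2) + 125316*(-1/2620) = (1/278)*(-1/2) - 31329/655 = -1/556 - 31329/655 = -17419579/364180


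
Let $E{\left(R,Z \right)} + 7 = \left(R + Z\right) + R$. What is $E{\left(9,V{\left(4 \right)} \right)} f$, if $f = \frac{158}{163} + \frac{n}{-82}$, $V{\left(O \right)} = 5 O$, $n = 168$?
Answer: $- \frac{223634}{6683} \approx -33.463$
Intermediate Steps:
$E{\left(R,Z \right)} = -7 + Z + 2 R$ ($E{\left(R,Z \right)} = -7 + \left(\left(R + Z\right) + R\right) = -7 + \left(Z + 2 R\right) = -7 + Z + 2 R$)
$f = - \frac{7214}{6683}$ ($f = \frac{158}{163} + \frac{168}{-82} = 158 \cdot \frac{1}{163} + 168 \left(- \frac{1}{82}\right) = \frac{158}{163} - \frac{84}{41} = - \frac{7214}{6683} \approx -1.0795$)
$E{\left(9,V{\left(4 \right)} \right)} f = \left(-7 + 5 \cdot 4 + 2 \cdot 9\right) \left(- \frac{7214}{6683}\right) = \left(-7 + 20 + 18\right) \left(- \frac{7214}{6683}\right) = 31 \left(- \frac{7214}{6683}\right) = - \frac{223634}{6683}$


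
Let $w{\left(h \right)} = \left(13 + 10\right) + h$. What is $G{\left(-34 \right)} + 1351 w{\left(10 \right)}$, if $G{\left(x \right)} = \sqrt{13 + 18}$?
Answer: $44583 + \sqrt{31} \approx 44589.0$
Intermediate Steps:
$G{\left(x \right)} = \sqrt{31}$
$w{\left(h \right)} = 23 + h$
$G{\left(-34 \right)} + 1351 w{\left(10 \right)} = \sqrt{31} + 1351 \left(23 + 10\right) = \sqrt{31} + 1351 \cdot 33 = \sqrt{31} + 44583 = 44583 + \sqrt{31}$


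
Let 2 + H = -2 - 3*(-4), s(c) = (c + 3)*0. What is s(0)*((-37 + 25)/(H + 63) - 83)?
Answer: 0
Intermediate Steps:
s(c) = 0 (s(c) = (3 + c)*0 = 0)
H = 8 (H = -2 + (-2 - 3*(-4)) = -2 + (-2 + 12) = -2 + 10 = 8)
s(0)*((-37 + 25)/(H + 63) - 83) = 0*((-37 + 25)/(8 + 63) - 83) = 0*(-12/71 - 83) = 0*(-5905/71) = 0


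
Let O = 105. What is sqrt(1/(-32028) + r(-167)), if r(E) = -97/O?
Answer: I*sqrt(290223683715)/560490 ≈ 0.96117*I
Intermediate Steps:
r(E) = -97/105
sqrt(1/(-32028) + r(-167)) = sqrt(1/(-32028) - 97/105) = sqrt(-1/32028 - 97/105) = sqrt(-1035607/1120980) = I*sqrt(290223683715)/560490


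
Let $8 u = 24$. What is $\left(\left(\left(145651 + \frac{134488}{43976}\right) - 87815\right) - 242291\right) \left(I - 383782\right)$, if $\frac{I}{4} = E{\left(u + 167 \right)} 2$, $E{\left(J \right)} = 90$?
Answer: $\frac{388398943896088}{5497} \approx 7.0656 \cdot 10^{10}$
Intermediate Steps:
$u = 3$ ($u = \frac{1}{8} \cdot 24 = 3$)
$I = 720$ ($I = 4 \cdot 90 \cdot 2 = 4 \cdot 180 = 720$)
$\left(\left(\left(145651 + \frac{134488}{43976}\right) - 87815\right) - 242291\right) \left(I - 383782\right) = \left(\left(\left(145651 + \frac{134488}{43976}\right) - 87815\right) - 242291\right) \left(720 - 383782\right) = \left(\left(\left(145651 + 134488 \cdot \frac{1}{43976}\right) - 87815\right) - 242291\right) \left(-383062\right) = \left(\left(\left(145651 + \frac{16811}{5497}\right) - 87815\right) - 242291\right) \left(-383062\right) = \left(\left(\frac{800660358}{5497} - 87815\right) - 242291\right) \left(-383062\right) = \left(\frac{317941303}{5497} - 242291\right) \left(-383062\right) = \left(- \frac{1013932324}{5497}\right) \left(-383062\right) = \frac{388398943896088}{5497}$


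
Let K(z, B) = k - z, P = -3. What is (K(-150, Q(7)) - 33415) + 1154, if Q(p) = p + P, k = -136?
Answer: -32247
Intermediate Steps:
Q(p) = -3 + p (Q(p) = p - 3 = -3 + p)
K(z, B) = -136 - z
(K(-150, Q(7)) - 33415) + 1154 = ((-136 - 1*(-150)) - 33415) + 1154 = ((-136 + 150) - 33415) + 1154 = (14 - 33415) + 1154 = -33401 + 1154 = -32247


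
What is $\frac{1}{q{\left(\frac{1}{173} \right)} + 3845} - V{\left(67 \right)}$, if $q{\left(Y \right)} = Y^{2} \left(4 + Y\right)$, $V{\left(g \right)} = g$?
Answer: $- \frac{1333852433669}{19908322558} \approx -67.0$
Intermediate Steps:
$\frac{1}{q{\left(\frac{1}{173} \right)} + 3845} - V{\left(67 \right)} = \frac{1}{\left(\frac{1}{173}\right)^{2} \left(4 + \frac{1}{173}\right) + 3845} - 67 = \frac{1}{\frac{4 + \frac{1}{173}}{29929} + 3845} - 67 = \frac{1}{\frac{1}{29929} \cdot \frac{693}{173} + 3845} - 67 = \frac{1}{\frac{693}{5177717} + 3845} - 67 = \frac{1}{\frac{19908322558}{5177717}} - 67 = \frac{5177717}{19908322558} - 67 = - \frac{1333852433669}{19908322558}$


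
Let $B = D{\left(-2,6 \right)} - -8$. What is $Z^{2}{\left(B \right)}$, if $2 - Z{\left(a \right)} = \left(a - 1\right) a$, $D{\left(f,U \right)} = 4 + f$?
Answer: $7744$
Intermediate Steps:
$B = 10$ ($B = \left(4 - 2\right) - -8 = 2 + 8 = 10$)
$Z{\left(a \right)} = 2 - a \left(-1 + a\right)$ ($Z{\left(a \right)} = 2 - \left(a - 1\right) a = 2 - \left(-1 + a\right) a = 2 - a \left(-1 + a\right)$)
$Z^{2}{\left(B \right)} = \left(2 + 10 - 10^{2}\right)^{2} = \left(2 + 10 - 100\right)^{2} = \left(-88\right)^{2} = 7744$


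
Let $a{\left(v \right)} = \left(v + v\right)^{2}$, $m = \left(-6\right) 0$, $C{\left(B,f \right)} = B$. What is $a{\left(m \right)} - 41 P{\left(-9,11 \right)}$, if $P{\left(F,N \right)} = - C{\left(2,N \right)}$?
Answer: $82$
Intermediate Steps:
$m = 0$
$a{\left(v \right)} = 4 v^{2}$ ($a{\left(v \right)} = \left(2 v\right)^{2} = 4 v^{2}$)
$P{\left(F,N \right)} = -2$ ($P{\left(F,N \right)} = \left(-1\right) 2 = -2$)
$a{\left(m \right)} - 41 P{\left(-9,11 \right)} = 4 \cdot 0^{2} - -82 = 4 \cdot 0 + 82 = 0 + 82 = 82$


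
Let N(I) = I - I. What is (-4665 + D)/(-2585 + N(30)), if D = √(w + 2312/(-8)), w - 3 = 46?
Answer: 933/517 - 4*I*√15/2585 ≈ 1.8046 - 0.005993*I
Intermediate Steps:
w = 49 (w = 3 + 46 = 49)
D = 4*I*√15 (D = √(49 + 2312/(-8)) = √(49 + 2312*(-⅛)) = √(49 - 289) = √(-240) = 4*I*√15 ≈ 15.492*I)
N(I) = 0
(-4665 + D)/(-2585 + N(30)) = (-4665 + 4*I*√15)/(-2585 + 0) = (-4665 + 4*I*√15)/(-2585) = (-4665 + 4*I*√15)*(-1/2585) = 933/517 - 4*I*√15/2585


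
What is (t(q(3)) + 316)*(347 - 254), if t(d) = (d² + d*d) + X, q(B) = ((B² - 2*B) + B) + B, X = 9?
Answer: 45291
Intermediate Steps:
q(B) = B² (q(B) = (B² - B) + B = B²)
t(d) = 9 + 2*d² (t(d) = (d² + d*d) + 9 = (d² + d²) + 9 = 2*d² + 9 = 9 + 2*d²)
(t(q(3)) + 316)*(347 - 254) = ((9 + 2*(3²)²) + 316)*(347 - 254) = ((9 + 2*9²) + 316)*93 = ((9 + 2*81) + 316)*93 = ((9 + 162) + 316)*93 = (171 + 316)*93 = 487*93 = 45291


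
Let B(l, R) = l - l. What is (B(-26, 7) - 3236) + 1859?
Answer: -1377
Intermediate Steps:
B(l, R) = 0
(B(-26, 7) - 3236) + 1859 = (0 - 3236) + 1859 = -3236 + 1859 = -1377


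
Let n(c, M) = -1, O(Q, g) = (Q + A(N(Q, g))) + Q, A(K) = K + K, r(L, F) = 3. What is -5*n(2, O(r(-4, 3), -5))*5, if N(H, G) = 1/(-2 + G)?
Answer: 25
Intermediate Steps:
A(K) = 2*K
O(Q, g) = 2*Q + 2/(-2 + g) (O(Q, g) = (Q + 2/(-2 + g)) + Q = 2*Q + 2/(-2 + g))
-5*n(2, O(r(-4, 3), -5))*5 = -5*(-1)*5 = 5*5 = 25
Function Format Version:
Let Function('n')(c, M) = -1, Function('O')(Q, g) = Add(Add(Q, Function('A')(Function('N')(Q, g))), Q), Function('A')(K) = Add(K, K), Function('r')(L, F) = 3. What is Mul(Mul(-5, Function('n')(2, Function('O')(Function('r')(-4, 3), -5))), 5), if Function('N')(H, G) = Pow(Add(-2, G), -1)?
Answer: 25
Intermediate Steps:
Function('A')(K) = Mul(2, K)
Function('O')(Q, g) = Add(Mul(2, Q), Mul(2, Pow(Add(-2, g), -1))) (Function('O')(Q, g) = Add(Add(Q, Mul(2, Pow(Add(-2, g), -1))), Q) = Add(Mul(2, Q), Mul(2, Pow(Add(-2, g), -1))))
Mul(Mul(-5, Function('n')(2, Function('O')(Function('r')(-4, 3), -5))), 5) = Mul(Mul(-5, -1), 5) = Mul(5, 5) = 25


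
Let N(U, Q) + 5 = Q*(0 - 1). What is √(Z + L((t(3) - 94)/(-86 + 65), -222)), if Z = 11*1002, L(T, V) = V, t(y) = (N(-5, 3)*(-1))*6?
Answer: 60*√3 ≈ 103.92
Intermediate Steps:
N(U, Q) = -5 - Q (N(U, Q) = -5 + Q*(0 - 1) = -5 + Q*(-1) = -5 - Q)
t(y) = 48 (t(y) = ((-5 - 1*3)*(-1))*6 = ((-5 - 3)*(-1))*6 = -8*(-1)*6 = 8*6 = 48)
Z = 11022
√(Z + L((t(3) - 94)/(-86 + 65), -222)) = √(11022 - 222) = √10800 = 60*√3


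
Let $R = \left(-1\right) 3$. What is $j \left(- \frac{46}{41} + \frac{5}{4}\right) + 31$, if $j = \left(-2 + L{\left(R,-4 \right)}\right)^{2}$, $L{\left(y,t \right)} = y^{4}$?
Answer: $\frac{136145}{164} \approx 830.15$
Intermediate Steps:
$R = -3$
$j = 6241$ ($j = \left(-2 + \left(-3\right)^{4}\right)^{2} = \left(-2 + 81\right)^{2} = 79^{2} = 6241$)
$j \left(- \frac{46}{41} + \frac{5}{4}\right) + 31 = 6241 \left(- \frac{46}{41} + \frac{5}{4}\right) + 31 = 6241 \cdot \frac{21}{164} + 31 = \frac{131061}{164} + 31 = \frac{136145}{164}$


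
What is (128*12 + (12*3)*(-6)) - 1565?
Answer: -245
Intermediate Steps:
(128*12 + (12*3)*(-6)) - 1565 = (1536 + 36*(-6)) - 1565 = (1536 - 216) - 1565 = 1320 - 1565 = -245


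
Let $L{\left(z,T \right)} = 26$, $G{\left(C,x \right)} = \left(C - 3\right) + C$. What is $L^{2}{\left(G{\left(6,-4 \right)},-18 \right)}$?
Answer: $676$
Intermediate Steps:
$G{\left(C,x \right)} = -3 + 2 C$ ($G{\left(C,x \right)} = \left(-3 + C\right) + C = -3 + 2 C$)
$L^{2}{\left(G{\left(6,-4 \right)},-18 \right)} = 26^{2} = 676$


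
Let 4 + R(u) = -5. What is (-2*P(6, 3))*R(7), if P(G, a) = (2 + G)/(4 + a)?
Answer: 144/7 ≈ 20.571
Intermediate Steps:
P(G, a) = (2 + G)/(4 + a)
R(u) = -9 (R(u) = -4 - 5 = -9)
(-2*P(6, 3))*R(7) = -2*(2 + 6)/(4 + 3)*(-9) = -2*8/7*(-9) = -16/7*(-9) = 144/7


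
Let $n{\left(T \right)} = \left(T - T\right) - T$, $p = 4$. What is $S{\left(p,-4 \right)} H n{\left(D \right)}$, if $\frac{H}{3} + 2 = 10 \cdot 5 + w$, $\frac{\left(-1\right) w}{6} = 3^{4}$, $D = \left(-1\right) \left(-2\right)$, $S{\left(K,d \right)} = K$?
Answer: $10512$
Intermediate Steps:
$D = 2$
$n{\left(T \right)} = - T$ ($n{\left(T \right)} = 0 - T = - T$)
$w = -486$ ($w = - 6 \cdot 3^{4} = \left(-6\right) 81 = -486$)
$H = -1314$ ($H = -6 + 3 \left(10 \cdot 5 - 486\right) = -6 + 3 \left(50 - 486\right) = -6 + 3 \left(-436\right) = -6 - 1308 = -1314$)
$S{\left(p,-4 \right)} H n{\left(D \right)} = 4 \left(-1314\right) \left(\left(-1\right) 2\right) = \left(-5256\right) \left(-2\right) = 10512$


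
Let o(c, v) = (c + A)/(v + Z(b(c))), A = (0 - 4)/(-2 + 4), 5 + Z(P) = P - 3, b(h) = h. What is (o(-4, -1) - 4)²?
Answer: 2116/169 ≈ 12.521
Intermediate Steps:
Z(P) = -8 + P (Z(P) = -5 + (P - 3) = -5 + (-3 + P) = -8 + P)
A = -2 (A = -4/2 = -4*½ = -2)
o(c, v) = (-2 + c)/(-8 + c + v) (o(c, v) = (c - 2)/(v + (-8 + c)) = (-2 + c)/(-8 + c + v))
(o(-4, -1) - 4)² = ((-2 - 4)/(-8 - 4 - 1) - 4)² = (-6/(-13) - 4)² = (-1/13*(-6) - 4)² = (6/13 - 4)² = (-46/13)² = 2116/169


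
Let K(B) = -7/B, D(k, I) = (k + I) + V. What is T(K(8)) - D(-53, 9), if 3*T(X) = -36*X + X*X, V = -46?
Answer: 19345/192 ≈ 100.76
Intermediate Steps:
D(k, I) = -46 + I + k (D(k, I) = (k + I) - 46 = (I + k) - 46 = -46 + I + k)
T(X) = -12*X + X²/3 (T(X) = (-36*X + X*X)/3 = (-36*X + X²)/3 = (X² - 36*X)/3 = -12*X + X²/3)
T(K(8)) - D(-53, 9) = (-7/8)*(-36 - 7/8)/3 - (-46 + 9 - 53) = (-7*⅛)*(-36 - 7*⅛)/3 - 1*(-90) = (⅓)*(-7/8)*(-36 - 7/8) + 90 = (⅓)*(-7/8)*(-295/8) + 90 = 2065/192 + 90 = 19345/192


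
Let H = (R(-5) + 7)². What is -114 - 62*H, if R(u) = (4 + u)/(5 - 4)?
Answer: -2346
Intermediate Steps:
R(u) = 4 + u (R(u) = (4 + u)/1 = (4 + u)*1 = 4 + u)
H = 36 (H = ((4 - 5) + 7)² = (-1 + 7)² = 6² = 36)
-114 - 62*H = -114 - 62*36 = -114 - 2232 = -2346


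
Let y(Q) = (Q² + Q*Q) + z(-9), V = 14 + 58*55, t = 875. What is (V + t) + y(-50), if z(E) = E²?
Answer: 9160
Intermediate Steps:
V = 3204 (V = 14 + 3190 = 3204)
y(Q) = 81 + 2*Q² (y(Q) = (Q² + Q*Q) + (-9)² = (Q² + Q²) + 81 = 2*Q² + 81 = 81 + 2*Q²)
(V + t) + y(-50) = (3204 + 875) + (81 + 2*(-50)²) = 4079 + (81 + 2*2500) = 4079 + (81 + 5000) = 4079 + 5081 = 9160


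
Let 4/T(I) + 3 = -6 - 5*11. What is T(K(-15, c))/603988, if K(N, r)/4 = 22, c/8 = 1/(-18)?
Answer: -1/9663808 ≈ -1.0348e-7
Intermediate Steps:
c = -4/9 (c = 8/(-18) = 8*(-1/18) = -4/9 ≈ -0.44444)
K(N, r) = 88 (K(N, r) = 4*22 = 88)
T(I) = -1/16 (T(I) = 4/(-3 + (-6 - 5*11)) = 4/(-3 + (-6 - 55)) = 4/(-3 - 61) = 4/(-64) = 4*(-1/64) = -1/16)
T(K(-15, c))/603988 = -1/16/603988 = -1/16*1/603988 = -1/9663808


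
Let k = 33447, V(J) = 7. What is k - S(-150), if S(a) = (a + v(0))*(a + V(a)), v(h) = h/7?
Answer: 11997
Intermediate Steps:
v(h) = h/7 (v(h) = h*(⅐) = h/7)
S(a) = a*(7 + a) (S(a) = (a + (⅐)*0)*(a + 7) = (a + 0)*(7 + a) = a*(7 + a))
k - S(-150) = 33447 - (-150)*(7 - 150) = 33447 - (-150)*(-143) = 33447 - 1*21450 = 33447 - 21450 = 11997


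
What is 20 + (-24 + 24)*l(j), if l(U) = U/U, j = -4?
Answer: 20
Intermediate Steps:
l(U) = 1
20 + (-24 + 24)*l(j) = 20 + (-24 + 24)*1 = 20 + 0*1 = 20 + 0 = 20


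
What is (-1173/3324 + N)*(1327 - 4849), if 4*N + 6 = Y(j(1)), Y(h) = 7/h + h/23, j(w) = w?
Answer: 4129545/12742 ≈ 324.09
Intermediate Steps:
Y(h) = 7/h + h/23 (Y(h) = 7/h + h*(1/23) = 7/h + h/23)
N = 6/23 (N = -3/2 + (7/1 + (1/23)*1)/4 = -3/2 + (7*1 + 1/23)/4 = -3/2 + (7 + 1/23)/4 = -3/2 + (¼)*(162/23) = -3/2 + 81/46 = 6/23 ≈ 0.26087)
(-1173/3324 + N)*(1327 - 4849) = (-1173/3324 + 6/23)*(1327 - 4849) = (-1173*1/3324 + 6/23)*(-3522) = (-391/1108 + 6/23)*(-3522) = -2345/25484*(-3522) = 4129545/12742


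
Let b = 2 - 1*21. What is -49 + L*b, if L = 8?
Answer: -201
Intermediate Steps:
b = -19 (b = 2 - 21 = -19)
-49 + L*b = -49 + 8*(-19) = -49 - 152 = -201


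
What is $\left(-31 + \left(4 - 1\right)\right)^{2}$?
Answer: $784$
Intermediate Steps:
$\left(-31 + \left(4 - 1\right)\right)^{2} = \left(-31 + 3\right)^{2} = \left(-28\right)^{2} = 784$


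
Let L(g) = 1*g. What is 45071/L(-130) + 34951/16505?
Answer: -2274933/6602 ≈ -344.58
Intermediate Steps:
L(g) = g
45071/L(-130) + 34951/16505 = 45071/(-130) + 34951/16505 = 45071*(-1/130) + 34951*(1/16505) = -3467/10 + 34951/16505 = -2274933/6602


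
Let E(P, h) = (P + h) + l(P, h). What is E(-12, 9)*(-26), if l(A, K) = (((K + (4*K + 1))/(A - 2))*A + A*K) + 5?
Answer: 12116/7 ≈ 1730.9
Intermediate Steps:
l(A, K) = 5 + A*K + A*(1 + 5*K)/(-2 + A) (l(A, K) = (((K + (1 + 4*K))/(-2 + A))*A + A*K) + 5 = (((1 + 5*K)/(-2 + A))*A + A*K) + 5 = (A*(1 + 5*K)/(-2 + A) + A*K) + 5 = (A*K + A*(1 + 5*K)/(-2 + A)) + 5 = 5 + A*K + A*(1 + 5*K)/(-2 + A))
E(P, h) = P + h + (-10 + 6*P + h*P**2 + 3*P*h)/(-2 + P) (E(P, h) = (P + h) + (-10 + 6*P + h*P**2 + 3*P*h)/(-2 + P) = P + h + (-10 + 6*P + h*P**2 + 3*P*h)/(-2 + P))
E(-12, 9)*(-26) = ((-10 + 6*(-12) + 9*(-12)**2 + (-2 - 12)*(-12 + 9) + 3*(-12)*9)/(-2 - 12))*(-26) = ((-10 - 72 + 9*144 - 14*(-3) - 324)/(-14))*(-26) = -(-10 - 72 + 1296 + 42 - 324)/14*(-26) = -1/14*932*(-26) = -466/7*(-26) = 12116/7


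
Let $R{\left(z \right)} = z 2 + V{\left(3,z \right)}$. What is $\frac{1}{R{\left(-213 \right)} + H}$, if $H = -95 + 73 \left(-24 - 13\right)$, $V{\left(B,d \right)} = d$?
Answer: $- \frac{1}{3435} \approx -0.00029112$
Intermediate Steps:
$R{\left(z \right)} = 3 z$ ($R{\left(z \right)} = z 2 + z = 2 z + z = 3 z$)
$H = -2796$ ($H = -95 + 73 \left(-37\right) = -95 - 2701 = -2796$)
$\frac{1}{R{\left(-213 \right)} + H} = \frac{1}{3 \left(-213\right) - 2796} = \frac{1}{-639 - 2796} = \frac{1}{-3435} = - \frac{1}{3435}$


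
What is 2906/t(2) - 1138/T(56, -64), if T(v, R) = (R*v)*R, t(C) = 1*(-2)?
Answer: -166642233/114688 ≈ -1453.0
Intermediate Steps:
t(C) = -2
T(v, R) = v*R²
2906/t(2) - 1138/T(56, -64) = 2906/(-2) - 1138/(56*(-64)²) = 2906*(-½) - 1138/(56*4096) = -1453 - 1138/229376 = -1453 - 1138*1/229376 = -1453 - 569/114688 = -166642233/114688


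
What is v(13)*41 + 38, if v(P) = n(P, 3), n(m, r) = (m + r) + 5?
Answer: 899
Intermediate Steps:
n(m, r) = 5 + m + r
v(P) = 8 + P (v(P) = 5 + P + 3 = 8 + P)
v(13)*41 + 38 = (8 + 13)*41 + 38 = 21*41 + 38 = 861 + 38 = 899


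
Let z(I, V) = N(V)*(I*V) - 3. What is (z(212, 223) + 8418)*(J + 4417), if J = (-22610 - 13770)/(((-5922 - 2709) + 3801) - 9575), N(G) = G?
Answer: 134341750694839/2881 ≈ 4.6630e+10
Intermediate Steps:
J = 7276/2881 (J = -36380/((-8631 + 3801) - 9575) = -36380/(-4830 - 9575) = -36380/(-14405) = -36380*(-1/14405) = 7276/2881 ≈ 2.5255)
z(I, V) = -3 + I*V² (z(I, V) = V*(I*V) - 3 = I*V² - 3 = -3 + I*V²)
(z(212, 223) + 8418)*(J + 4417) = ((-3 + 212*223²) + 8418)*(7276/2881 + 4417) = ((-3 + 212*49729) + 8418)*(12732653/2881) = ((-3 + 10542548) + 8418)*(12732653/2881) = (10542545 + 8418)*(12732653/2881) = 10550963*(12732653/2881) = 134341750694839/2881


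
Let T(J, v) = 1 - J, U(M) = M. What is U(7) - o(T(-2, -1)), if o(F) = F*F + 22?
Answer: -24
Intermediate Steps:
o(F) = 22 + F² (o(F) = F² + 22 = 22 + F²)
U(7) - o(T(-2, -1)) = 7 - (22 + (1 - 1*(-2))²) = 7 - (22 + (1 + 2)²) = 7 - (22 + 3²) = 7 - (22 + 9) = 7 - 1*31 = 7 - 31 = -24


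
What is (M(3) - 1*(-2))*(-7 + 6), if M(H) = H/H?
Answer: -3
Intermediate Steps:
M(H) = 1
(M(3) - 1*(-2))*(-7 + 6) = (1 - 1*(-2))*(-7 + 6) = (1 + 2)*(-1) = 3*(-1) = -3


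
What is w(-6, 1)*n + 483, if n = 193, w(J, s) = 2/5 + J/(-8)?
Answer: 14099/20 ≈ 704.95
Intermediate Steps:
w(J, s) = ⅖ - J/8 (w(J, s) = 2*(⅕) + J*(-⅛) = ⅖ - J/8)
w(-6, 1)*n + 483 = (⅖ - ⅛*(-6))*193 + 483 = (⅖ + ¾)*193 + 483 = (23/20)*193 + 483 = 4439/20 + 483 = 14099/20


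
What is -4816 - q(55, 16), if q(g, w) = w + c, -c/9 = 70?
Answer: -4202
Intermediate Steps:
c = -630 (c = -9*70 = -630)
q(g, w) = -630 + w (q(g, w) = w - 630 = -630 + w)
-4816 - q(55, 16) = -4816 - (-630 + 16) = -4816 - 1*(-614) = -4816 + 614 = -4202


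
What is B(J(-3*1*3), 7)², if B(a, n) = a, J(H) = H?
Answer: 81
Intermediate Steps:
B(J(-3*1*3), 7)² = (-3*1*3)² = (-3*3)² = (-9)² = 81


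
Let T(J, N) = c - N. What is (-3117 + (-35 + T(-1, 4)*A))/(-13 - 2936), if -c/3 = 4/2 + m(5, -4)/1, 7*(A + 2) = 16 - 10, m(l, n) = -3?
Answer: 7352/6881 ≈ 1.0684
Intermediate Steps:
A = -8/7 (A = -2 + (16 - 10)/7 = -2 + (1/7)*6 = -2 + 6/7 = -8/7 ≈ -1.1429)
c = 3 (c = -3*(4/2 - 3/1) = -3*(4*(1/2) - 3*1) = -3*(2 - 3) = -3*(-1) = 3)
T(J, N) = 3 - N
(-3117 + (-35 + T(-1, 4)*A))/(-13 - 2936) = (-3117 + (-35 + (3 - 1*4)*(-8/7)))/(-13 - 2936) = (-3117 + (-35 + (3 - 4)*(-8/7)))/(-2949) = (-3117 + (-35 - 1*(-8/7)))*(-1/2949) = (-3117 + (-35 + 8/7))*(-1/2949) = (-3117 - 237/7)*(-1/2949) = -22056/7*(-1/2949) = 7352/6881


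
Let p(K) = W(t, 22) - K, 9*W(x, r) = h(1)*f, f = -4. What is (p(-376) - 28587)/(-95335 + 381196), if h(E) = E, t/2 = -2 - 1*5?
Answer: -253903/2572749 ≈ -0.098689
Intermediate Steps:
t = -14 (t = 2*(-2 - 1*5) = 2*(-2 - 5) = 2*(-7) = -14)
W(x, r) = -4/9 (W(x, r) = (1*(-4))/9 = (⅑)*(-4) = -4/9)
p(K) = -4/9 - K
(p(-376) - 28587)/(-95335 + 381196) = ((-4/9 - 1*(-376)) - 28587)/(-95335 + 381196) = ((-4/9 + 376) - 28587)/285861 = (3380/9 - 28587)*(1/285861) = -253903/9*1/285861 = -253903/2572749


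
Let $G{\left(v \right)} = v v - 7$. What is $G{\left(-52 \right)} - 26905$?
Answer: $-24208$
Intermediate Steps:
$G{\left(v \right)} = -7 + v^{2}$ ($G{\left(v \right)} = v^{2} - 7 = -7 + v^{2}$)
$G{\left(-52 \right)} - 26905 = \left(-7 + \left(-52\right)^{2}\right) - 26905 = \left(-7 + 2704\right) - 26905 = 2697 - 26905 = -24208$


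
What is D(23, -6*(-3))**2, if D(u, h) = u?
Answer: 529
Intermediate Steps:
D(23, -6*(-3))**2 = 23**2 = 529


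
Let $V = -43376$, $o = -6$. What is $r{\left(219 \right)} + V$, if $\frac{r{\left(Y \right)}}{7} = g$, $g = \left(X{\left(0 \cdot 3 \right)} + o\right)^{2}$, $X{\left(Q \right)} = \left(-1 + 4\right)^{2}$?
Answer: $-43313$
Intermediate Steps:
$X{\left(Q \right)} = 9$ ($X{\left(Q \right)} = 3^{2} = 9$)
$g = 9$ ($g = \left(9 - 6\right)^{2} = 3^{2} = 9$)
$r{\left(Y \right)} = 63$ ($r{\left(Y \right)} = 7 \cdot 9 = 63$)
$r{\left(219 \right)} + V = 63 - 43376 = -43313$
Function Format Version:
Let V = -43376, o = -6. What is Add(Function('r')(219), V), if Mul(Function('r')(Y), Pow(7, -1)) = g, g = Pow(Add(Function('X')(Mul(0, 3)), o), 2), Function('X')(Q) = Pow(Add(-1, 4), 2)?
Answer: -43313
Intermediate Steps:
Function('X')(Q) = 9 (Function('X')(Q) = Pow(3, 2) = 9)
g = 9 (g = Pow(Add(9, -6), 2) = Pow(3, 2) = 9)
Function('r')(Y) = 63 (Function('r')(Y) = Mul(7, 9) = 63)
Add(Function('r')(219), V) = Add(63, -43376) = -43313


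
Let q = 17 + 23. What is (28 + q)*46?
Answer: 3128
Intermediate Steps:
q = 40
(28 + q)*46 = (28 + 40)*46 = 68*46 = 3128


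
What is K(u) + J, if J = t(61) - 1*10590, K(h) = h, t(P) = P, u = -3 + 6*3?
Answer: -10514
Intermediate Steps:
u = 15 (u = -3 + 18 = 15)
J = -10529 (J = 61 - 1*10590 = 61 - 10590 = -10529)
K(u) + J = 15 - 10529 = -10514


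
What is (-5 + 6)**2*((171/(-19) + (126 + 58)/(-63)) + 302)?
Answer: 18275/63 ≈ 290.08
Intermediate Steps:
(-5 + 6)**2*((171/(-19) + (126 + 58)/(-63)) + 302) = 1**2*((171*(-1/19) + 184*(-1/63)) + 302) = 1*((-9 - 184/63) + 302) = 1*(-751/63 + 302) = 1*(18275/63) = 18275/63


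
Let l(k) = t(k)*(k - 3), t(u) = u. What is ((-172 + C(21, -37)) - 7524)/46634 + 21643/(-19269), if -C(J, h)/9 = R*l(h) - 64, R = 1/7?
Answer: -4141063837/3145066911 ≈ -1.3167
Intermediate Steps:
R = ⅐ ≈ 0.14286
l(k) = k*(-3 + k) (l(k) = k*(k - 3) = k*(-3 + k))
C(J, h) = 576 - 9*h*(-3 + h)/7 (C(J, h) = -9*((h*(-3 + h))/7 - 64) = -9*(h*(-3 + h)/7 - 64) = -9*(-64 + h*(-3 + h)/7) = 576 - 9*h*(-3 + h)/7)
((-172 + C(21, -37)) - 7524)/46634 + 21643/(-19269) = ((-172 + (576 - 9/7*(-37)*(-3 - 37))) - 7524)/46634 + 21643/(-19269) = ((-172 + (576 - 9/7*(-37)*(-40))) - 7524)*(1/46634) + 21643*(-1/19269) = ((-172 + (576 - 13320/7)) - 7524)*(1/46634) - 21643/19269 = ((-172 - 9288/7) - 7524)*(1/46634) - 21643/19269 = (-10492/7 - 7524)*(1/46634) - 21643/19269 = -63160/7*1/46634 - 21643/19269 = -31580/163219 - 21643/19269 = -4141063837/3145066911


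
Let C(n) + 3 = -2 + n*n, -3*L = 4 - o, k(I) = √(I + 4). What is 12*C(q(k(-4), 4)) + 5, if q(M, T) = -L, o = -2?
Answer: -7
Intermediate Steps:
k(I) = √(4 + I)
L = -2 (L = -(4 - 1*(-2))/3 = -(4 + 2)/3 = -⅓*6 = -2)
q(M, T) = 2 (q(M, T) = -1*(-2) = 2)
C(n) = -5 + n² (C(n) = -3 + (-2 + n*n) = -3 + (-2 + n²) = -5 + n²)
12*C(q(k(-4), 4)) + 5 = 12*(-5 + 2²) + 5 = 12*(-5 + 4) + 5 = 12*(-1) + 5 = -12 + 5 = -7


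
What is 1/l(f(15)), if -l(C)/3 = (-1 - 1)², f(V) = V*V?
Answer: -1/12 ≈ -0.083333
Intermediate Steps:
f(V) = V²
l(C) = -12 (l(C) = -3*(-1 - 1)² = -3*(-2)² = -3*4 = -12)
1/l(f(15)) = 1/(-12) = -1/12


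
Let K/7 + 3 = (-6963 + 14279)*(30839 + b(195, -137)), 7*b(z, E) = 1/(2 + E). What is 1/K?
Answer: 135/213209117029 ≈ 6.3318e-10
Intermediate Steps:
b(z, E) = 1/(7*(2 + E))
K = 213209117029/135 (K = -21 + 7*((-6963 + 14279)*(30839 + 1/(7*(2 - 137)))) = -21 + 7*(7316*(30839 + (1/7)/(-135))) = -21 + 7*(7316*(30839 + (1/7)*(-1/135))) = -21 + 7*(7316*(30839 - 1/945)) = -21 + 7*(7316*(29142854/945)) = -21 + 7*(213209119864/945) = -21 + 213209119864/135 = 213209117029/135 ≈ 1.5793e+9)
1/K = 1/(213209117029/135) = 135/213209117029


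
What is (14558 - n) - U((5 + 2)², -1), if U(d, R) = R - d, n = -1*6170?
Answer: 20778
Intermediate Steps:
n = -6170
(14558 - n) - U((5 + 2)², -1) = (14558 - 1*(-6170)) - (-1 - (5 + 2)²) = (14558 + 6170) - (-1 - 1*7²) = 20728 - (-1 - 1*49) = 20728 - (-1 - 49) = 20728 - 1*(-50) = 20728 + 50 = 20778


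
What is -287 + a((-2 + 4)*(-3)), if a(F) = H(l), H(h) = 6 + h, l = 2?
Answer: -279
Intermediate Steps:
a(F) = 8 (a(F) = 6 + 2 = 8)
-287 + a((-2 + 4)*(-3)) = -287 + 8 = -279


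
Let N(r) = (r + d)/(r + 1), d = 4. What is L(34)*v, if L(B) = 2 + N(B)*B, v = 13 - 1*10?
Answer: 4086/35 ≈ 116.74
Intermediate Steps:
v = 3 (v = 13 - 10 = 3)
N(r) = (4 + r)/(1 + r) (N(r) = (r + 4)/(r + 1) = (4 + r)/(1 + r))
L(B) = 2 + B*(4 + B)/(1 + B) (L(B) = 2 + ((4 + B)/(1 + B))*B = 2 + B*(4 + B)/(1 + B))
L(34)*v = ((2 + 34² + 6*34)/(1 + 34))*3 = ((2 + 1156 + 204)/35)*3 = ((1/35)*1362)*3 = (1362/35)*3 = 4086/35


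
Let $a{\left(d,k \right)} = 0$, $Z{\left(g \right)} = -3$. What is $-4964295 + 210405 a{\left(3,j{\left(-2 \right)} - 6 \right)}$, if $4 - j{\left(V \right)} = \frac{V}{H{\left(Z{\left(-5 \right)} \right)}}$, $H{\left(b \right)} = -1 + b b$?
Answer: $-4964295$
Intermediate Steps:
$H{\left(b \right)} = -1 + b^{2}$
$j{\left(V \right)} = 4 - \frac{V}{8}$ ($j{\left(V \right)} = 4 - \frac{V}{-1 + \left(-3\right)^{2}} = 4 - \frac{V}{-1 + 9} = 4 - \frac{V}{8}$)
$-4964295 + 210405 a{\left(3,j{\left(-2 \right)} - 6 \right)} = -4964295 + 210405 \cdot 0 = -4964295 + 0 = -4964295$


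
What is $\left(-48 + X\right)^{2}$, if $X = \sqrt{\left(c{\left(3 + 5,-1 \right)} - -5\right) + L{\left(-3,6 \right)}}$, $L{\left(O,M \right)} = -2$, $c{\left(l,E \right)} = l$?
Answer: $\left(48 - \sqrt{11}\right)^{2} \approx 1996.6$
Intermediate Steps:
$X = \sqrt{11}$ ($X = \sqrt{\left(\left(3 + 5\right) - -5\right) - 2} = \sqrt{\left(8 + 5\right) - 2} = \sqrt{13 - 2} = \sqrt{11} \approx 3.3166$)
$\left(-48 + X\right)^{2} = \left(-48 + \sqrt{11}\right)^{2}$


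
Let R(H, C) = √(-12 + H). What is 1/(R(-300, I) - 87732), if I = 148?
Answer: -7311/641408678 - I*√78/3848452068 ≈ -1.1398e-5 - 2.2949e-9*I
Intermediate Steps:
1/(R(-300, I) - 87732) = 1/(√(-12 - 300) - 87732) = 1/(√(-312) - 87732) = 1/(2*I*√78 - 87732) = 1/(-87732 + 2*I*√78)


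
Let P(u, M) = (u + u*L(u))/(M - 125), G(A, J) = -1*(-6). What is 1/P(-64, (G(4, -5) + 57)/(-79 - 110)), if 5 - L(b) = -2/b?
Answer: 188/573 ≈ 0.32810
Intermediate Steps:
L(b) = 5 + 2/b (L(b) = 5 - (-2)/b = 5 + 2/b)
G(A, J) = 6
P(u, M) = (u + u*(5 + 2/u))/(-125 + M) (P(u, M) = (u + u*(5 + 2/u))/(M - 125) = (u + u*(5 + 2/u))/(-125 + M))
1/P(-64, (G(4, -5) + 57)/(-79 - 110)) = 1/(2*(1 + 3*(-64))/(-125 + (6 + 57)/(-79 - 110))) = 1/(2*(1 - 192)/(-125 + 63/(-189))) = 1/(2*(-191)/(-125 + 63*(-1/189))) = 1/(2*(-191)/(-125 - ⅓)) = 1/(2*(-191)/(-376/3)) = 1/(2*(-3/376)*(-191)) = 1/(573/188) = 188/573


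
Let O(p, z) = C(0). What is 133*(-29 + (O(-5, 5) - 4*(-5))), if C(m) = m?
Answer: -1197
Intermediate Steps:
O(p, z) = 0
133*(-29 + (O(-5, 5) - 4*(-5))) = 133*(-29 + (0 - 4*(-5))) = 133*(-29 + (0 + 20)) = 133*(-29 + 20) = 133*(-9) = -1197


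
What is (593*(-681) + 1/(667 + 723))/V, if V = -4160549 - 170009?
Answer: 561327869/6019475620 ≈ 0.093252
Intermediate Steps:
V = -4330558
(593*(-681) + 1/(667 + 723))/V = (593*(-681) + 1/(667 + 723))/(-4330558) = (-403833 + 1/1390)*(-1/4330558) = -561327869/1390*(-1/4330558) = 561327869/6019475620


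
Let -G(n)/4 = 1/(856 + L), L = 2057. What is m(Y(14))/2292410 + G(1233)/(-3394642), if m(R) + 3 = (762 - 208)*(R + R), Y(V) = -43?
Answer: -235580870405411/11334353760705930 ≈ -0.020785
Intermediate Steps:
m(R) = -3 + 1108*R (m(R) = -3 + (762 - 208)*(R + R) = -3 + 554*(2*R) = -3 + 1108*R)
G(n) = -4/2913 (G(n) = -4/(856 + 2057) = -4/2913)
m(Y(14))/2292410 + G(1233)/(-3394642) = (-3 + 1108*(-43))/2292410 - 4/2913/(-3394642) = (-3 - 47644)*(1/2292410) - 4/2913*(-1/3394642) = -47647*1/2292410 + 2/4944296073 = -47647/2292410 + 2/4944296073 = -235580870405411/11334353760705930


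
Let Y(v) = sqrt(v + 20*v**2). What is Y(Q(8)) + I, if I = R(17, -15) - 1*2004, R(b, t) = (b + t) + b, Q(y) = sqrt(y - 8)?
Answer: -1985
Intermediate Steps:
Q(y) = sqrt(-8 + y)
R(b, t) = t + 2*b
I = -1985 (I = (-15 + 2*17) - 1*2004 = (-15 + 34) - 2004 = 19 - 2004 = -1985)
Y(Q(8)) + I = sqrt(sqrt(-8 + 8)*(1 + 20*sqrt(-8 + 8))) - 1985 = sqrt(sqrt(0)*(1 + 20*sqrt(0))) - 1985 = sqrt(0*(1 + 20*0)) - 1985 = sqrt(0*(1 + 0)) - 1985 = sqrt(0*1) - 1985 = sqrt(0) - 1985 = 0 - 1985 = -1985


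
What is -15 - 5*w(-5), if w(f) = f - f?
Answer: -15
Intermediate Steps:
w(f) = 0
-15 - 5*w(-5) = -15 - 5*0 = -15 + 0 = -15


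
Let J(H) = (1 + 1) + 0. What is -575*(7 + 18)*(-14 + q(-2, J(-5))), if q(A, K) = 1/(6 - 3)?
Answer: 589375/3 ≈ 1.9646e+5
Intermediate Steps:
J(H) = 2 (J(H) = 2 + 0 = 2)
q(A, K) = ⅓ (q(A, K) = 1/3 = ⅓)
-575*(7 + 18)*(-14 + q(-2, J(-5))) = -575*(7 + 18)*(-14 + ⅓) = -14375*(-41)/3 = -575*(-1025/3) = 589375/3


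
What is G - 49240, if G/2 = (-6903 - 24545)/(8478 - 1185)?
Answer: -359170216/7293 ≈ -49249.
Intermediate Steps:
G = -62896/7293 (G = 2*((-6903 - 24545)/(8478 - 1185)) = 2*(-31448/7293) = -62896/7293 ≈ -8.6242)
G - 49240 = -62896/7293 - 49240 = -359170216/7293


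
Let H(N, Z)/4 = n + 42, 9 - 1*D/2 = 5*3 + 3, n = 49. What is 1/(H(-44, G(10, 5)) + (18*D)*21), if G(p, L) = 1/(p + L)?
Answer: -1/6440 ≈ -0.00015528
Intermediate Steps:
D = -18 (D = 18 - 2*(5*3 + 3) = 18 - 2*(15 + 3) = 18 - 2*18 = 18 - 36 = -18)
G(p, L) = 1/(L + p)
H(N, Z) = 364 (H(N, Z) = 4*(49 + 42) = 4*91 = 364)
1/(H(-44, G(10, 5)) + (18*D)*21) = 1/(364 + (18*(-18))*21) = 1/(364 - 324*21) = 1/(364 - 6804) = 1/(-6440) = -1/6440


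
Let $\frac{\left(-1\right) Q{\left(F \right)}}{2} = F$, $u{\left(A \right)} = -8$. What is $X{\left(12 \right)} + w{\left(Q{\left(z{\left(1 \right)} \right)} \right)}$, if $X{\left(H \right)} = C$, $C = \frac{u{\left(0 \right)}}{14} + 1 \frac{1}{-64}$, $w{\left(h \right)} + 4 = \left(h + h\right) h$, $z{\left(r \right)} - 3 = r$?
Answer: $\frac{55289}{448} \approx 123.41$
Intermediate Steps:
$z{\left(r \right)} = 3 + r$
$Q{\left(F \right)} = - 2 F$
$w{\left(h \right)} = -4 + 2 h^{2}$ ($w{\left(h \right)} = -4 + \left(h + h\right) h = -4 + 2 h h = -4 + 2 h^{2}$)
$C = - \frac{263}{448}$ ($C = - \frac{8}{14} + 1 \frac{1}{-64} = \left(-8\right) \frac{1}{14} + 1 \left(- \frac{1}{64}\right) = - \frac{4}{7} - \frac{1}{64} = - \frac{263}{448} \approx -0.58705$)
$X{\left(H \right)} = - \frac{263}{448}$
$X{\left(12 \right)} + w{\left(Q{\left(z{\left(1 \right)} \right)} \right)} = - \frac{263}{448} - \left(4 - 2 \left(- 2 \left(3 + 1\right)\right)^{2}\right) = - \frac{263}{448} - \left(4 - 2 \left(\left(-2\right) 4\right)^{2}\right) = - \frac{263}{448} - \left(4 - 2 \left(-8\right)^{2}\right) = - \frac{263}{448} + \left(-4 + 2 \cdot 64\right) = - \frac{263}{448} + \left(-4 + 128\right) = - \frac{263}{448} + 124 = \frac{55289}{448}$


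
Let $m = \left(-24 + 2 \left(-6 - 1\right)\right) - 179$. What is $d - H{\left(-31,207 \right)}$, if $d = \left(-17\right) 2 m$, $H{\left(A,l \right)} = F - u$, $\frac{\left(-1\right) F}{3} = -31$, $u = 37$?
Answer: $7322$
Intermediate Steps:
$F = 93$ ($F = \left(-3\right) \left(-31\right) = 93$)
$m = -217$ ($m = \left(-24 + 2 \left(-7\right)\right) - 179 = \left(-24 - 14\right) - 179 = -38 - 179 = -217$)
$H{\left(A,l \right)} = 56$ ($H{\left(A,l \right)} = 93 - 37 = 56$)
$d = 7378$ ($d = \left(-17\right) 2 \left(-217\right) = \left(-34\right) \left(-217\right) = 7378$)
$d - H{\left(-31,207 \right)} = 7378 - 56 = 7322$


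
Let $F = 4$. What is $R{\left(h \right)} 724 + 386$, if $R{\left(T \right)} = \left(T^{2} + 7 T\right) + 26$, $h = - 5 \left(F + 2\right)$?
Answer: $518770$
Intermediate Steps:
$h = -30$ ($h = - 5 \left(4 + 2\right) = \left(-5\right) 6 = -30$)
$R{\left(T \right)} = 26 + T^{2} + 7 T$
$R{\left(h \right)} 724 + 386 = \left(26 + \left(-30\right)^{2} + 7 \left(-30\right)\right) 724 + 386 = \left(26 + 900 - 210\right) 724 + 386 = 716 \cdot 724 + 386 = 518384 + 386 = 518770$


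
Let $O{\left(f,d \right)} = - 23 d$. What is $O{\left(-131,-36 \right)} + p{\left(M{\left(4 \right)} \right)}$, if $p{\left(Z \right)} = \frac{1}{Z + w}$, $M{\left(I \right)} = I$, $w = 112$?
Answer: $\frac{96049}{116} \approx 828.01$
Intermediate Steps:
$p{\left(Z \right)} = \frac{1}{112 + Z}$ ($p{\left(Z \right)} = \frac{1}{Z + 112} = \frac{1}{112 + Z}$)
$O{\left(-131,-36 \right)} + p{\left(M{\left(4 \right)} \right)} = \left(-23\right) \left(-36\right) + \frac{1}{112 + 4} = 828 + \frac{1}{116} = \frac{96049}{116}$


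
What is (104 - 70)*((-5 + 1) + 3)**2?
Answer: 34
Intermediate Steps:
(104 - 70)*((-5 + 1) + 3)**2 = 34*(-4 + 3)**2 = 34*(-1)**2 = 34*1 = 34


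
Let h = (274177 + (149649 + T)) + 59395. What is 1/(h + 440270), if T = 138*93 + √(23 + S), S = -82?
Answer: 936325/876704505684 - I*√59/876704505684 ≈ 1.068e-6 - 8.7614e-12*I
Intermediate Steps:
T = 12834 + I*√59 (T = 138*93 + √(23 - 82) = 12834 + √(-59) = 12834 + I*√59 ≈ 12834.0 + 7.6811*I)
h = 496055 + I*√59 (h = (274177 + (149649 + (12834 + I*√59))) + 59395 = (274177 + (162483 + I*√59)) + 59395 = (436660 + I*√59) + 59395 = 496055 + I*√59 ≈ 4.9606e+5 + 7.6811*I)
1/(h + 440270) = 1/((496055 + I*√59) + 440270) = 1/(936325 + I*√59)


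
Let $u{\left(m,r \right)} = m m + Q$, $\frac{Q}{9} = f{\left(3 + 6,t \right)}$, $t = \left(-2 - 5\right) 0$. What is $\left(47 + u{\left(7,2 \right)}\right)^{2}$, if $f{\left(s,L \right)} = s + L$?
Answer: $31329$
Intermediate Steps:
$t = 0$ ($t = \left(-7\right) 0 = 0$)
$f{\left(s,L \right)} = L + s$
$Q = 81$ ($Q = 9 \left(0 + \left(3 + 6\right)\right) = 9 \left(0 + 9\right) = 9 \cdot 9 = 81$)
$u{\left(m,r \right)} = 81 + m^{2}$ ($u{\left(m,r \right)} = m m + 81 = m^{2} + 81 = 81 + m^{2}$)
$\left(47 + u{\left(7,2 \right)}\right)^{2} = \left(47 + \left(81 + 7^{2}\right)\right)^{2} = \left(47 + \left(81 + 49\right)\right)^{2} = \left(47 + 130\right)^{2} = 177^{2} = 31329$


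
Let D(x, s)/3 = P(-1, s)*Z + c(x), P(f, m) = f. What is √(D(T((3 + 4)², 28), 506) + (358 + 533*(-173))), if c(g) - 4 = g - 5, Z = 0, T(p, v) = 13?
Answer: I*√91815 ≈ 303.01*I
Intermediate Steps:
c(g) = -1 + g (c(g) = 4 + (g - 5) = 4 + (-5 + g) = -1 + g)
D(x, s) = -3 + 3*x (D(x, s) = 3*(-1*0 + (-1 + x)) = 3*(0 + (-1 + x)) = 3*(-1 + x) = -3 + 3*x)
√(D(T((3 + 4)², 28), 506) + (358 + 533*(-173))) = √((-3 + 3*13) + (358 + 533*(-173))) = √((-3 + 39) + (358 - 92209)) = √(36 - 91851) = √(-91815) = I*√91815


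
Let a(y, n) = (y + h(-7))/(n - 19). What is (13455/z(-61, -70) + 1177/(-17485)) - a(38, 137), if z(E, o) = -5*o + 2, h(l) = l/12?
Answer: 41222374007/1089385440 ≈ 37.840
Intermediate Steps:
h(l) = l/12 (h(l) = l*(1/12) = l/12)
z(E, o) = 2 - 5*o
a(y, n) = (-7/12 + y)/(-19 + n) (a(y, n) = (y + (1/12)*(-7))/(n - 19) = (y - 7/12)/(-19 + n) = (-7/12 + y)/(-19 + n))
(13455/z(-61, -70) + 1177/(-17485)) - a(38, 137) = (13455/(2 - 5*(-70)) + 1177/(-17485)) - (-7/12 + 38)/(-19 + 137) = (13455/(2 + 350) + 1177*(-1/17485)) - 449/(118*12) = (13455/352 - 1177/17485) - 449/(118*12) = (13455*(1/352) - 1177/17485) - 1*449/1416 = (13455/352 - 1177/17485) - 449/1416 = 234846371/6154720 - 449/1416 = 41222374007/1089385440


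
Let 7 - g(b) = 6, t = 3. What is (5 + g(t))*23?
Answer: 138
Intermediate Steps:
g(b) = 1 (g(b) = 7 - 1*6 = 7 - 6 = 1)
(5 + g(t))*23 = (5 + 1)*23 = 6*23 = 138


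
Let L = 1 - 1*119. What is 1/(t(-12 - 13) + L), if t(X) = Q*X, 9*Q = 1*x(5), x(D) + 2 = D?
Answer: -3/379 ≈ -0.0079156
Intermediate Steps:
x(D) = -2 + D
Q = ⅓ (Q = (1*(-2 + 5))/9 = (1*3)/9 = (⅑)*3 = ⅓ ≈ 0.33333)
t(X) = X/3
L = -118 (L = 1 - 119 = -118)
1/(t(-12 - 13) + L) = 1/((-12 - 13)/3 - 118) = 1/((⅓)*(-25) - 118) = 1/(-25/3 - 118) = 1/(-379/3) = -3/379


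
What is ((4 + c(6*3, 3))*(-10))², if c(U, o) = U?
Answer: 48400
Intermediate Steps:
((4 + c(6*3, 3))*(-10))² = ((4 + 6*3)*(-10))² = ((4 + 18)*(-10))² = (22*(-10))² = (-220)² = 48400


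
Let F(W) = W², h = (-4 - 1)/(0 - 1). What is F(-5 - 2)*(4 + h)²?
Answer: 3969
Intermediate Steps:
h = 5 (h = -5/(-1) = -5*(-1) = 5)
F(-5 - 2)*(4 + h)² = (-5 - 2)²*(4 + 5)² = (-7)²*9² = 49*81 = 3969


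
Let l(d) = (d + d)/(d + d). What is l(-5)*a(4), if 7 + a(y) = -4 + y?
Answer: -7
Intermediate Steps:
l(d) = 1 (l(d) = (2*d)/((2*d)) = (2*d)*(1/(2*d)) = 1)
a(y) = -11 + y (a(y) = -7 + (-4 + y) = -11 + y)
l(-5)*a(4) = 1*(-11 + 4) = 1*(-7) = -7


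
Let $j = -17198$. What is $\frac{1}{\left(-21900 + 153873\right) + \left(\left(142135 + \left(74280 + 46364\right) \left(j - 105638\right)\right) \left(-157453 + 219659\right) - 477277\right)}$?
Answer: $- \frac{1}{921848396338598} \approx -1.0848 \cdot 10^{-15}$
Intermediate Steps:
$\frac{1}{\left(-21900 + 153873\right) + \left(\left(142135 + \left(74280 + 46364\right) \left(j - 105638\right)\right) \left(-157453 + 219659\right) - 477277\right)} = \frac{1}{\left(-21900 + 153873\right) + \left(\left(142135 + \left(74280 + 46364\right) \left(-17198 - 105638\right)\right) \left(-157453 + 219659\right) - 477277\right)} = \frac{1}{131973 + \left(\left(142135 + 120644 \left(-122836\right)\right) 62206 - 477277\right)} = \frac{1}{131973 + \left(\left(142135 - 14819426384\right) 62206 - 477277\right)} = \frac{1}{131973 - 921848396470571} = \frac{1}{-921848396338598} = - \frac{1}{921848396338598}$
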